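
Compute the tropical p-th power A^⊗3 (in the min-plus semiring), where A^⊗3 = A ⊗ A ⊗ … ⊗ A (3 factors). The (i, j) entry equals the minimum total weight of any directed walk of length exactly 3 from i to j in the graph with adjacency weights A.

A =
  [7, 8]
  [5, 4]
A^⊗3 =
  [17, 16]
  [13, 12]

Each entry (A^⊗3)_ij equals the minimum over all length-3 walks i = v_0 → v_1 → … → v_3 = j of Σ_t A[v_t][v_{t+1}]. For example, for (i, j) = (0, 1) we minimise over 4 possible intermediate vertex sequences; the minimum is 16, attained along the walk 0 → 1 → 1 → 1.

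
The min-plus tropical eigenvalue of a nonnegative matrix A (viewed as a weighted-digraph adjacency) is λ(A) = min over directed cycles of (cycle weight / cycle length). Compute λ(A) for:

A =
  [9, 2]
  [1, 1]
λ(A) = 1

Enumerate directed cycles and compute their means (weight / length). Sample:
  cycle 0 → 0: weight = 9, length = 1, mean = 9/1 ≈ 9.000
  cycle 1 → 1: weight = 1, length = 1, mean = 1/1 ≈ 1.000
  cycle 0 → 1 → 0: weight = 3, length = 2, mean = 3/2 ≈ 1.500
  cycle 1 → 0 → 1: weight = 3, length = 2, mean = 3/2 ≈ 1.500
Minimum mean = 1.000, attained e.g. along the cycle 1 → 1 with weight 1 and length 1. So λ(A) = 1/1 = 1.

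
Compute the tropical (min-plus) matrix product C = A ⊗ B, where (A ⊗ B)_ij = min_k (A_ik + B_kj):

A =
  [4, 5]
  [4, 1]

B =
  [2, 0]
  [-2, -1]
A ⊗ B =
  [3, 4]
  [-1, 0]

Apply the min-plus product entry-by-entry:
  C[0][0] = min over k of (A[0][0] + B[0][0] = 4 + 2 = 6, A[0][1] + B[1][0] = 5 + -2 = 3) = 3 (attained at k = 1)
  C[0][1] = min over k of (A[0][0] + B[0][1] = 4 + 0 = 4, A[0][1] + B[1][1] = 5 + -1 = 4) = 4 (attained at k = 0)
  C[1][0] = min over k of (A[1][0] + B[0][0] = 4 + 2 = 6, A[1][1] + B[1][0] = 1 + -2 = -1) = -1 (attained at k = 1)
  C[1][1] = min over k of (A[1][0] + B[0][1] = 4 + 0 = 4, A[1][1] + B[1][1] = 1 + -1 = 0) = 0 (attained at k = 1)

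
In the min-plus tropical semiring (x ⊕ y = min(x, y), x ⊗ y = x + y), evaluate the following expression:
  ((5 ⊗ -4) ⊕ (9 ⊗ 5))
((5 ⊗ -4) ⊕ (9 ⊗ 5)) = 1

Expand innermost to outermost. Recall ⊕ takes the minimum of its arguments and ⊗ takes their sum. Working out the expression ((5 ⊗ -4) ⊕ (9 ⊗ 5)) gives 1.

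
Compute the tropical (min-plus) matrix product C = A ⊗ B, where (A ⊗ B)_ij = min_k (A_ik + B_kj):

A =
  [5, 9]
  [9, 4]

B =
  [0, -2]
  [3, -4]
A ⊗ B =
  [5, 3]
  [7, 0]

Apply the min-plus product entry-by-entry:
  C[0][0] = min over k of (A[0][0] + B[0][0] = 5 + 0 = 5, A[0][1] + B[1][0] = 9 + 3 = 12) = 5 (attained at k = 0)
  C[0][1] = min over k of (A[0][0] + B[0][1] = 5 + -2 = 3, A[0][1] + B[1][1] = 9 + -4 = 5) = 3 (attained at k = 0)
  C[1][0] = min over k of (A[1][0] + B[0][0] = 9 + 0 = 9, A[1][1] + B[1][0] = 4 + 3 = 7) = 7 (attained at k = 1)
  C[1][1] = min over k of (A[1][0] + B[0][1] = 9 + -2 = 7, A[1][1] + B[1][1] = 4 + -4 = 0) = 0 (attained at k = 1)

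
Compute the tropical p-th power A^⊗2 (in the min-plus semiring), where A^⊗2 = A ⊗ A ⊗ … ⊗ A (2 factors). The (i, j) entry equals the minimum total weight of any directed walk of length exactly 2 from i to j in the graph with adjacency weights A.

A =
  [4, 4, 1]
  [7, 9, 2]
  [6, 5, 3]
A^⊗2 =
  [7, 6, 4]
  [8, 7, 5]
  [9, 8, 6]

Each entry (A^⊗2)_ij equals the minimum over all length-2 walks i = v_0 → v_1 → … → v_2 = j of Σ_t A[v_t][v_{t+1}]. For example, for (i, j) = (0, 2) we minimise over 3 possible intermediate vertex sequences; the minimum is 4, attained along the walk 0 → 2 → 2.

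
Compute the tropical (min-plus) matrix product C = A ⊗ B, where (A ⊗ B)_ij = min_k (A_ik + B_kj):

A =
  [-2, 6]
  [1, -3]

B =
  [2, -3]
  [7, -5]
A ⊗ B =
  [0, -5]
  [3, -8]

Apply the min-plus product entry-by-entry:
  C[0][0] = min over k of (A[0][0] + B[0][0] = -2 + 2 = 0, A[0][1] + B[1][0] = 6 + 7 = 13) = 0 (attained at k = 0)
  C[0][1] = min over k of (A[0][0] + B[0][1] = -2 + -3 = -5, A[0][1] + B[1][1] = 6 + -5 = 1) = -5 (attained at k = 0)
  C[1][0] = min over k of (A[1][0] + B[0][0] = 1 + 2 = 3, A[1][1] + B[1][0] = -3 + 7 = 4) = 3 (attained at k = 0)
  C[1][1] = min over k of (A[1][0] + B[0][1] = 1 + -3 = -2, A[1][1] + B[1][1] = -3 + -5 = -8) = -8 (attained at k = 1)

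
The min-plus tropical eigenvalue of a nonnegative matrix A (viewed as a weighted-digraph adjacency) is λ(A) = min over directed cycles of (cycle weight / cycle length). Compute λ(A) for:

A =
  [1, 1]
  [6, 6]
λ(A) = 1

Enumerate directed cycles and compute their means (weight / length). Sample:
  cycle 0 → 0: weight = 1, length = 1, mean = 1/1 ≈ 1.000
  cycle 1 → 1: weight = 6, length = 1, mean = 6/1 ≈ 6.000
  cycle 0 → 1 → 0: weight = 7, length = 2, mean = 7/2 ≈ 3.500
  cycle 1 → 0 → 1: weight = 7, length = 2, mean = 7/2 ≈ 3.500
Minimum mean = 1.000, attained e.g. along the cycle 0 → 0 with weight 1 and length 1. So λ(A) = 1/1 = 1.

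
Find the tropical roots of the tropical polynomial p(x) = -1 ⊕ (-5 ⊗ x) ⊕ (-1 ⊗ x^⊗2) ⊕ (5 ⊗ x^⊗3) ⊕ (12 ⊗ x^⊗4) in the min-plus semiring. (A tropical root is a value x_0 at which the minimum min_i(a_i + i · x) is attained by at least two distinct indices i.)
Roots: {-7, -6, -4, 4}

Each tropical root is a break point of the lower envelope of the lines y = a_i + i · x (there are 5 lines, with slopes 0, 1, ..., 4). Only the lines that attain the minimum somewhere contribute to roots; other lines are dominated. Here the surviving (envelope) indices are i = 4, i = 3, i = 2, i = 1, i = 0.
Intersections between consecutive envelope lines give the roots: for adjacent envelope indices i < j the intersection is x = (a_i − a_j) / (j − i). Reading off the sorted break points: {-7, -6, -4, 4}.
Verification: at each break x_0, at least two indices attain the minimum of min_i(a_i + i · x_0).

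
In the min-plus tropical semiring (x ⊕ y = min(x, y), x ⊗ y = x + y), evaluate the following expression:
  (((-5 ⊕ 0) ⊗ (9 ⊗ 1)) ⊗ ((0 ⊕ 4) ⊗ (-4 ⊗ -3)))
(((-5 ⊕ 0) ⊗ (9 ⊗ 1)) ⊗ ((0 ⊕ 4) ⊗ (-4 ⊗ -3))) = -2

Expand innermost to outermost. Recall ⊕ takes the minimum of its arguments and ⊗ takes their sum. Working out the expression (((-5 ⊕ 0) ⊗ (9 ⊗ 1)) ⊗ ((0 ⊕ 4) ⊗ (-4 ⊗ -3))) gives -2.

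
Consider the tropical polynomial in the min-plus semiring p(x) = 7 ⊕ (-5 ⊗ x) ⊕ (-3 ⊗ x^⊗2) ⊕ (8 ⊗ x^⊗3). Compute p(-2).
p(-2) = -7

A tropical monomial a ⊗ x^⊗i evaluates to a + i · x. Evaluating each term at x = -2:
  Term 0 contributes 7 + 0 · -2 = 7
  Term 1 contributes -5 + 1 · -2 = -7
  Term 2 contributes -3 + 2 · -2 = -7
  Term 3 contributes 8 + 3 · -2 = 2
p(-2) = ⊕ of these = min[7, -7, -7, 2] = -7.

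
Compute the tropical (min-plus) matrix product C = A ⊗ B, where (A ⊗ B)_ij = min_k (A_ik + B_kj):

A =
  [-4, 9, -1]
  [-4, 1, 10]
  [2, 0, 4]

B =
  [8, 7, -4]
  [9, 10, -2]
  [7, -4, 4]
A ⊗ B =
  [4, -5, -8]
  [4, 3, -8]
  [9, 0, -2]

Apply the min-plus product entry-by-entry:
  C[0][0] = min over k of (A[0][0] + B[0][0] = -4 + 8 = 4, A[0][1] + B[1][0] = 9 + 9 = 18, A[0][2] + B[2][0] = -1 + 7 = 6) = 4 (attained at k = 0)
  C[0][1] = min over k of (A[0][0] + B[0][1] = -4 + 7 = 3, A[0][1] + B[1][1] = 9 + 10 = 19, A[0][2] + B[2][1] = -1 + -4 = -5) = -5 (attained at k = 2)
  C[0][2] = min over k of (A[0][0] + B[0][2] = -4 + -4 = -8, A[0][1] + B[1][2] = 9 + -2 = 7, A[0][2] + B[2][2] = -1 + 4 = 3) = -8 (attained at k = 0)
  C[1][0] = min over k of (A[1][0] + B[0][0] = -4 + 8 = 4, A[1][1] + B[1][0] = 1 + 9 = 10, A[1][2] + B[2][0] = 10 + 7 = 17) = 4 (attained at k = 0)
  C[1][1] = min over k of (A[1][0] + B[0][1] = -4 + 7 = 3, A[1][1] + B[1][1] = 1 + 10 = 11, A[1][2] + B[2][1] = 10 + -4 = 6) = 3 (attained at k = 0)
  C[1][2] = min over k of (A[1][0] + B[0][2] = -4 + -4 = -8, A[1][1] + B[1][2] = 1 + -2 = -1, A[1][2] + B[2][2] = 10 + 4 = 14) = -8 (attained at k = 0)
  C[2][0] = min over k of (A[2][0] + B[0][0] = 2 + 8 = 10, A[2][1] + B[1][0] = 0 + 9 = 9, A[2][2] + B[2][0] = 4 + 7 = 11) = 9 (attained at k = 1)
  C[2][1] = min over k of (A[2][0] + B[0][1] = 2 + 7 = 9, A[2][1] + B[1][1] = 0 + 10 = 10, A[2][2] + B[2][1] = 4 + -4 = 0) = 0 (attained at k = 2)
  C[2][2] = min over k of (A[2][0] + B[0][2] = 2 + -4 = -2, A[2][1] + B[1][2] = 0 + -2 = -2, A[2][2] + B[2][2] = 4 + 4 = 8) = -2 (attained at k = 0)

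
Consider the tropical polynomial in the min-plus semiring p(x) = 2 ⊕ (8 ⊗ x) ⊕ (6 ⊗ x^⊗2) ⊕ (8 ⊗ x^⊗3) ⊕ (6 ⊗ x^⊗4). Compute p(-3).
p(-3) = -6

A tropical monomial a ⊗ x^⊗i evaluates to a + i · x. Evaluating each term at x = -3:
  Term 0 contributes 2 + 0 · -3 = 2
  Term 1 contributes 8 + 1 · -3 = 5
  Term 2 contributes 6 + 2 · -3 = 0
  Term 3 contributes 8 + 3 · -3 = -1
  Term 4 contributes 6 + 4 · -3 = -6
p(-3) = ⊕ of these = min[2, 5, 0, -1, -6] = -6.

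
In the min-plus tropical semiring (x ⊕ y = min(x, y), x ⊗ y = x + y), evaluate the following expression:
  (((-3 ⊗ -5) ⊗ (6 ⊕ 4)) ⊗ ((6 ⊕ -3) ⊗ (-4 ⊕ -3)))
(((-3 ⊗ -5) ⊗ (6 ⊕ 4)) ⊗ ((6 ⊕ -3) ⊗ (-4 ⊕ -3))) = -11

Expand innermost to outermost. Recall ⊕ takes the minimum of its arguments and ⊗ takes their sum. Working out the expression (((-3 ⊗ -5) ⊗ (6 ⊕ 4)) ⊗ ((6 ⊕ -3) ⊗ (-4 ⊕ -3))) gives -11.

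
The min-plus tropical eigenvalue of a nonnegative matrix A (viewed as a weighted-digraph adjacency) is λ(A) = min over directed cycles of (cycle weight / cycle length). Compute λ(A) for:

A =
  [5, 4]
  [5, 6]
λ(A) = 9/2

Enumerate directed cycles and compute their means (weight / length). Sample:
  cycle 0 → 0: weight = 5, length = 1, mean = 5/1 ≈ 5.000
  cycle 1 → 1: weight = 6, length = 1, mean = 6/1 ≈ 6.000
  cycle 0 → 1 → 0: weight = 9, length = 2, mean = 9/2 ≈ 4.500
  cycle 1 → 0 → 1: weight = 9, length = 2, mean = 9/2 ≈ 4.500
Minimum mean = 4.500, attained e.g. along the cycle 0 → 1 → 0 with weight 9 and length 2. So λ(A) = 9/2 = 9/2.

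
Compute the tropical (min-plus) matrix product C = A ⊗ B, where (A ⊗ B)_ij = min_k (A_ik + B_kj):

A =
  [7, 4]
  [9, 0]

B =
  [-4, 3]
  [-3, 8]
A ⊗ B =
  [1, 10]
  [-3, 8]

Apply the min-plus product entry-by-entry:
  C[0][0] = min over k of (A[0][0] + B[0][0] = 7 + -4 = 3, A[0][1] + B[1][0] = 4 + -3 = 1) = 1 (attained at k = 1)
  C[0][1] = min over k of (A[0][0] + B[0][1] = 7 + 3 = 10, A[0][1] + B[1][1] = 4 + 8 = 12) = 10 (attained at k = 0)
  C[1][0] = min over k of (A[1][0] + B[0][0] = 9 + -4 = 5, A[1][1] + B[1][0] = 0 + -3 = -3) = -3 (attained at k = 1)
  C[1][1] = min over k of (A[1][0] + B[0][1] = 9 + 3 = 12, A[1][1] + B[1][1] = 0 + 8 = 8) = 8 (attained at k = 1)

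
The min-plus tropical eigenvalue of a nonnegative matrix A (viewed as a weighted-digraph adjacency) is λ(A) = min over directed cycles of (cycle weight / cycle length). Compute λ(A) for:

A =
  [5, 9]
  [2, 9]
λ(A) = 5

Enumerate directed cycles and compute their means (weight / length). Sample:
  cycle 0 → 0: weight = 5, length = 1, mean = 5/1 ≈ 5.000
  cycle 1 → 1: weight = 9, length = 1, mean = 9/1 ≈ 9.000
  cycle 0 → 1 → 0: weight = 11, length = 2, mean = 11/2 ≈ 5.500
  cycle 1 → 0 → 1: weight = 11, length = 2, mean = 11/2 ≈ 5.500
Minimum mean = 5.000, attained e.g. along the cycle 0 → 0 with weight 5 and length 1. So λ(A) = 5/1 = 5.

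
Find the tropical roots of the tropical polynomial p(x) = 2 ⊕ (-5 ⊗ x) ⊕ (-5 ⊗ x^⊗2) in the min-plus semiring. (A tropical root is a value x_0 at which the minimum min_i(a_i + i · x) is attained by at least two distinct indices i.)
Roots: {0, 7}

Each tropical root is a break point of the lower envelope of the lines y = a_i + i · x (there are 3 lines, with slopes 0, 1, ..., 2). Only the lines that attain the minimum somewhere contribute to roots; other lines are dominated. Here the surviving (envelope) indices are i = 2, i = 1, i = 0.
Intersections between consecutive envelope lines give the roots: for adjacent envelope indices i < j the intersection is x = (a_i − a_j) / (j − i). Reading off the sorted break points: {0, 7}.
Verification: at each break x_0, at least two indices attain the minimum of min_i(a_i + i · x_0).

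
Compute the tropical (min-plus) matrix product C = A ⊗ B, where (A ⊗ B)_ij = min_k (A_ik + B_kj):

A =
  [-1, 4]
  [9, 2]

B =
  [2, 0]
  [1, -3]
A ⊗ B =
  [1, -1]
  [3, -1]

Apply the min-plus product entry-by-entry:
  C[0][0] = min over k of (A[0][0] + B[0][0] = -1 + 2 = 1, A[0][1] + B[1][0] = 4 + 1 = 5) = 1 (attained at k = 0)
  C[0][1] = min over k of (A[0][0] + B[0][1] = -1 + 0 = -1, A[0][1] + B[1][1] = 4 + -3 = 1) = -1 (attained at k = 0)
  C[1][0] = min over k of (A[1][0] + B[0][0] = 9 + 2 = 11, A[1][1] + B[1][0] = 2 + 1 = 3) = 3 (attained at k = 1)
  C[1][1] = min over k of (A[1][0] + B[0][1] = 9 + 0 = 9, A[1][1] + B[1][1] = 2 + -3 = -1) = -1 (attained at k = 1)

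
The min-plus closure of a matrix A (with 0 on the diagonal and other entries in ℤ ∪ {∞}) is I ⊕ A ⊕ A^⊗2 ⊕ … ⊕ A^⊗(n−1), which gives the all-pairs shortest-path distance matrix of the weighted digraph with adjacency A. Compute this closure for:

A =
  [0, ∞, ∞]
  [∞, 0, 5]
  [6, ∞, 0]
Closure =
  [0, ∞, ∞]
  [11, 0, 5]
  [6, ∞, 0]

This is the Floyd-Warshall all-pairs shortest-path computation. For each intermediate vertex k = 0, 1, …, 2, update dist[i][j] ← min(dist[i][j], dist[i][k] + dist[k][j]). The final matrix gives, for each (i, j), the minimum total weight of any directed path from i to j (possibly empty when i = j).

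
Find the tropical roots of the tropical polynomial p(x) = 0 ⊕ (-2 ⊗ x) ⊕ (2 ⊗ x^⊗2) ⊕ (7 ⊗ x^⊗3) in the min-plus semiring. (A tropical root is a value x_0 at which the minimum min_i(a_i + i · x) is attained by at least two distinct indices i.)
Roots: {-5, -4, 2}

Each tropical root is a break point of the lower envelope of the lines y = a_i + i · x (there are 4 lines, with slopes 0, 1, ..., 3). Only the lines that attain the minimum somewhere contribute to roots; other lines are dominated. Here the surviving (envelope) indices are i = 3, i = 2, i = 1, i = 0.
Intersections between consecutive envelope lines give the roots: for adjacent envelope indices i < j the intersection is x = (a_i − a_j) / (j − i). Reading off the sorted break points: {-5, -4, 2}.
Verification: at each break x_0, at least two indices attain the minimum of min_i(a_i + i · x_0).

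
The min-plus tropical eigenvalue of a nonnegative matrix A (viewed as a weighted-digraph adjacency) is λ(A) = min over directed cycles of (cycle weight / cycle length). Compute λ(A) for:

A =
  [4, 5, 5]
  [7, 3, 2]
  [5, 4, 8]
λ(A) = 3

Enumerate directed cycles and compute their means (weight / length). Sample:
  cycle 0 → 0: weight = 4, length = 1, mean = 4/1 ≈ 4.000
  cycle 1 → 1: weight = 3, length = 1, mean = 3/1 ≈ 3.000
  cycle 2 → 2: weight = 8, length = 1, mean = 8/1 ≈ 8.000
  cycle 0 → 1 → 0: weight = 12, length = 2, mean = 12/2 ≈ 6.000
  cycle 0 → 2 → 0: weight = 10, length = 2, mean = 10/2 ≈ 5.000
  cycle 1 → 0 → 1: weight = 12, length = 2, mean = 12/2 ≈ 6.000
Minimum mean = 3.000, attained e.g. along the cycle 1 → 1 with weight 3 and length 1. So λ(A) = 3/1 = 3.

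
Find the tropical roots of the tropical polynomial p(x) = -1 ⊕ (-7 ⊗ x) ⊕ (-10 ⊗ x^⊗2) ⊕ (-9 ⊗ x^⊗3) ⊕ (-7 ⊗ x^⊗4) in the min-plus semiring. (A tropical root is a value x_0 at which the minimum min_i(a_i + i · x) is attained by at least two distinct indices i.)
Roots: {-2, -1, 3, 6}

Each tropical root is a break point of the lower envelope of the lines y = a_i + i · x (there are 5 lines, with slopes 0, 1, ..., 4). Only the lines that attain the minimum somewhere contribute to roots; other lines are dominated. Here the surviving (envelope) indices are i = 4, i = 3, i = 2, i = 1, i = 0.
Intersections between consecutive envelope lines give the roots: for adjacent envelope indices i < j the intersection is x = (a_i − a_j) / (j − i). Reading off the sorted break points: {-2, -1, 3, 6}.
Verification: at each break x_0, at least two indices attain the minimum of min_i(a_i + i · x_0).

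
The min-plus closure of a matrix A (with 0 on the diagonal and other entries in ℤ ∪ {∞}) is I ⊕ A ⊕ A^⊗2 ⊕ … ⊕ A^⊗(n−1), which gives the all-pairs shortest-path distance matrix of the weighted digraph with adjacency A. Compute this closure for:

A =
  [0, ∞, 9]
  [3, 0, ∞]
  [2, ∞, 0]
Closure =
  [0, ∞, 9]
  [3, 0, 12]
  [2, ∞, 0]

This is the Floyd-Warshall all-pairs shortest-path computation. For each intermediate vertex k = 0, 1, …, 2, update dist[i][j] ← min(dist[i][j], dist[i][k] + dist[k][j]). The final matrix gives, for each (i, j), the minimum total weight of any directed path from i to j (possibly empty when i = j).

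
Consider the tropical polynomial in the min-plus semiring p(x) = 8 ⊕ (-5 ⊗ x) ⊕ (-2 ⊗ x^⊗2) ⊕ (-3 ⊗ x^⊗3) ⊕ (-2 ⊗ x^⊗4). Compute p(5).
p(5) = 0

A tropical monomial a ⊗ x^⊗i evaluates to a + i · x. Evaluating each term at x = 5:
  Term 0 contributes 8 + 0 · 5 = 8
  Term 1 contributes -5 + 1 · 5 = 0
  Term 2 contributes -2 + 2 · 5 = 8
  Term 3 contributes -3 + 3 · 5 = 12
  Term 4 contributes -2 + 4 · 5 = 18
p(5) = ⊕ of these = min[8, 0, 8, 12, 18] = 0.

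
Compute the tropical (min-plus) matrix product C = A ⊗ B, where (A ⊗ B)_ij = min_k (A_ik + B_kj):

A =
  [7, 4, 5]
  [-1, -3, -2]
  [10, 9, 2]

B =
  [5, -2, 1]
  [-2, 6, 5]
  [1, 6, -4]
A ⊗ B =
  [2, 5, 1]
  [-5, -3, -6]
  [3, 8, -2]

Apply the min-plus product entry-by-entry:
  C[0][0] = min over k of (A[0][0] + B[0][0] = 7 + 5 = 12, A[0][1] + B[1][0] = 4 + -2 = 2, A[0][2] + B[2][0] = 5 + 1 = 6) = 2 (attained at k = 1)
  C[0][1] = min over k of (A[0][0] + B[0][1] = 7 + -2 = 5, A[0][1] + B[1][1] = 4 + 6 = 10, A[0][2] + B[2][1] = 5 + 6 = 11) = 5 (attained at k = 0)
  C[0][2] = min over k of (A[0][0] + B[0][2] = 7 + 1 = 8, A[0][1] + B[1][2] = 4 + 5 = 9, A[0][2] + B[2][2] = 5 + -4 = 1) = 1 (attained at k = 2)
  C[1][0] = min over k of (A[1][0] + B[0][0] = -1 + 5 = 4, A[1][1] + B[1][0] = -3 + -2 = -5, A[1][2] + B[2][0] = -2 + 1 = -1) = -5 (attained at k = 1)
  C[1][1] = min over k of (A[1][0] + B[0][1] = -1 + -2 = -3, A[1][1] + B[1][1] = -3 + 6 = 3, A[1][2] + B[2][1] = -2 + 6 = 4) = -3 (attained at k = 0)
  C[1][2] = min over k of (A[1][0] + B[0][2] = -1 + 1 = 0, A[1][1] + B[1][2] = -3 + 5 = 2, A[1][2] + B[2][2] = -2 + -4 = -6) = -6 (attained at k = 2)
  C[2][0] = min over k of (A[2][0] + B[0][0] = 10 + 5 = 15, A[2][1] + B[1][0] = 9 + -2 = 7, A[2][2] + B[2][0] = 2 + 1 = 3) = 3 (attained at k = 2)
  C[2][1] = min over k of (A[2][0] + B[0][1] = 10 + -2 = 8, A[2][1] + B[1][1] = 9 + 6 = 15, A[2][2] + B[2][1] = 2 + 6 = 8) = 8 (attained at k = 0)
  C[2][2] = min over k of (A[2][0] + B[0][2] = 10 + 1 = 11, A[2][1] + B[1][2] = 9 + 5 = 14, A[2][2] + B[2][2] = 2 + -4 = -2) = -2 (attained at k = 2)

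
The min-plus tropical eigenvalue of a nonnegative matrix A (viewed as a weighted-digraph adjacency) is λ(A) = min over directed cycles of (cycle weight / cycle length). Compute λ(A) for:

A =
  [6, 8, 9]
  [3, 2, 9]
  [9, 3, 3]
λ(A) = 2

Enumerate directed cycles and compute their means (weight / length). Sample:
  cycle 0 → 0: weight = 6, length = 1, mean = 6/1 ≈ 6.000
  cycle 1 → 1: weight = 2, length = 1, mean = 2/1 ≈ 2.000
  cycle 2 → 2: weight = 3, length = 1, mean = 3/1 ≈ 3.000
  cycle 0 → 1 → 0: weight = 11, length = 2, mean = 11/2 ≈ 5.500
  cycle 0 → 2 → 0: weight = 18, length = 2, mean = 18/2 ≈ 9.000
  cycle 1 → 0 → 1: weight = 11, length = 2, mean = 11/2 ≈ 5.500
Minimum mean = 2.000, attained e.g. along the cycle 1 → 1 with weight 2 and length 1. So λ(A) = 2/1 = 2.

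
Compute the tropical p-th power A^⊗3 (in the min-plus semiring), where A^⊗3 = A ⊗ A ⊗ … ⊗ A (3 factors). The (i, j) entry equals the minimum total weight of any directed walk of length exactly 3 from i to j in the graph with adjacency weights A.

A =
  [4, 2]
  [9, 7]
A^⊗3 =
  [12, 10]
  [17, 15]

Each entry (A^⊗3)_ij equals the minimum over all length-3 walks i = v_0 → v_1 → … → v_3 = j of Σ_t A[v_t][v_{t+1}]. For example, for (i, j) = (0, 1) we minimise over 4 possible intermediate vertex sequences; the minimum is 10, attained along the walk 0 → 0 → 0 → 1.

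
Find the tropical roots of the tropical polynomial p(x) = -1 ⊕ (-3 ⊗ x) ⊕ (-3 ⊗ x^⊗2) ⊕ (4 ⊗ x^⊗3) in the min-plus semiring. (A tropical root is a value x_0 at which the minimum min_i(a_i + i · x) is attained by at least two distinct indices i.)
Roots: {-7, 0, 2}

Each tropical root is a break point of the lower envelope of the lines y = a_i + i · x (there are 4 lines, with slopes 0, 1, ..., 3). Only the lines that attain the minimum somewhere contribute to roots; other lines are dominated. Here the surviving (envelope) indices are i = 3, i = 2, i = 1, i = 0.
Intersections between consecutive envelope lines give the roots: for adjacent envelope indices i < j the intersection is x = (a_i − a_j) / (j − i). Reading off the sorted break points: {-7, 0, 2}.
Verification: at each break x_0, at least two indices attain the minimum of min_i(a_i + i · x_0).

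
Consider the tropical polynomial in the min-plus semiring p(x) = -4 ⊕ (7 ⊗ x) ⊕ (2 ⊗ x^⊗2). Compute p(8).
p(8) = -4

A tropical monomial a ⊗ x^⊗i evaluates to a + i · x. Evaluating each term at x = 8:
  Term 0 contributes -4 + 0 · 8 = -4
  Term 1 contributes 7 + 1 · 8 = 15
  Term 2 contributes 2 + 2 · 8 = 18
p(8) = ⊕ of these = min[-4, 15, 18] = -4.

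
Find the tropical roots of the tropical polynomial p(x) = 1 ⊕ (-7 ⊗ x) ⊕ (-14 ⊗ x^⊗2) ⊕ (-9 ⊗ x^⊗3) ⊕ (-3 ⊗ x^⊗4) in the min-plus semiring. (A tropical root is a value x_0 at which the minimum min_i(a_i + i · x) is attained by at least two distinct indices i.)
Roots: {-6, -5, 7, 8}

Each tropical root is a break point of the lower envelope of the lines y = a_i + i · x (there are 5 lines, with slopes 0, 1, ..., 4). Only the lines that attain the minimum somewhere contribute to roots; other lines are dominated. Here the surviving (envelope) indices are i = 4, i = 3, i = 2, i = 1, i = 0.
Intersections between consecutive envelope lines give the roots: for adjacent envelope indices i < j the intersection is x = (a_i − a_j) / (j − i). Reading off the sorted break points: {-6, -5, 7, 8}.
Verification: at each break x_0, at least two indices attain the minimum of min_i(a_i + i · x_0).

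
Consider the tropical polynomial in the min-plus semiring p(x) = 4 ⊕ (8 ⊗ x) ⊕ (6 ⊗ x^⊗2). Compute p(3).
p(3) = 4

A tropical monomial a ⊗ x^⊗i evaluates to a + i · x. Evaluating each term at x = 3:
  Term 0 contributes 4 + 0 · 3 = 4
  Term 1 contributes 8 + 1 · 3 = 11
  Term 2 contributes 6 + 2 · 3 = 12
p(3) = ⊕ of these = min[4, 11, 12] = 4.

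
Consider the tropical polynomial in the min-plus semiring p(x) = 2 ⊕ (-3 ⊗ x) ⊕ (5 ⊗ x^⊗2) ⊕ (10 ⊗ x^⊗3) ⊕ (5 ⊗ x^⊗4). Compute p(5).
p(5) = 2

A tropical monomial a ⊗ x^⊗i evaluates to a + i · x. Evaluating each term at x = 5:
  Term 0 contributes 2 + 0 · 5 = 2
  Term 1 contributes -3 + 1 · 5 = 2
  Term 2 contributes 5 + 2 · 5 = 15
  Term 3 contributes 10 + 3 · 5 = 25
  Term 4 contributes 5 + 4 · 5 = 25
p(5) = ⊕ of these = min[2, 2, 15, 25, 25] = 2.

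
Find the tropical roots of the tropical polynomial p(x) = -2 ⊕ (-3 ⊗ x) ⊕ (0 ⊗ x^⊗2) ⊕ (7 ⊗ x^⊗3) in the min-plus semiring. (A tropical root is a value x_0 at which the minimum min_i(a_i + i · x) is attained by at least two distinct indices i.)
Roots: {-7, -3, 1}

Each tropical root is a break point of the lower envelope of the lines y = a_i + i · x (there are 4 lines, with slopes 0, 1, ..., 3). Only the lines that attain the minimum somewhere contribute to roots; other lines are dominated. Here the surviving (envelope) indices are i = 3, i = 2, i = 1, i = 0.
Intersections between consecutive envelope lines give the roots: for adjacent envelope indices i < j the intersection is x = (a_i − a_j) / (j − i). Reading off the sorted break points: {-7, -3, 1}.
Verification: at each break x_0, at least two indices attain the minimum of min_i(a_i + i · x_0).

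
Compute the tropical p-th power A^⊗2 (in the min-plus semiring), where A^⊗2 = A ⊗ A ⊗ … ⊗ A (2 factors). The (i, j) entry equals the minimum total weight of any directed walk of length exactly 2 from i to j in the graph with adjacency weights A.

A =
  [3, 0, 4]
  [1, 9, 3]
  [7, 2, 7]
A^⊗2 =
  [1, 3, 3]
  [4, 1, 5]
  [3, 7, 5]

Each entry (A^⊗2)_ij equals the minimum over all length-2 walks i = v_0 → v_1 → … → v_2 = j of Σ_t A[v_t][v_{t+1}]. For example, for (i, j) = (0, 2) we minimise over 3 possible intermediate vertex sequences; the minimum is 3, attained along the walk 0 → 1 → 2.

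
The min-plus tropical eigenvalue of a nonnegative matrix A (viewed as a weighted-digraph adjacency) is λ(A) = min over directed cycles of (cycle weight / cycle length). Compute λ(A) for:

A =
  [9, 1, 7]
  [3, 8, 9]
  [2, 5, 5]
λ(A) = 2

Enumerate directed cycles and compute their means (weight / length). Sample:
  cycle 0 → 0: weight = 9, length = 1, mean = 9/1 ≈ 9.000
  cycle 1 → 1: weight = 8, length = 1, mean = 8/1 ≈ 8.000
  cycle 2 → 2: weight = 5, length = 1, mean = 5/1 ≈ 5.000
  cycle 0 → 1 → 0: weight = 4, length = 2, mean = 4/2 ≈ 2.000
  cycle 0 → 2 → 0: weight = 9, length = 2, mean = 9/2 ≈ 4.500
  cycle 1 → 0 → 1: weight = 4, length = 2, mean = 4/2 ≈ 2.000
Minimum mean = 2.000, attained e.g. along the cycle 0 → 1 → 0 with weight 4 and length 2. So λ(A) = 4/2 = 2.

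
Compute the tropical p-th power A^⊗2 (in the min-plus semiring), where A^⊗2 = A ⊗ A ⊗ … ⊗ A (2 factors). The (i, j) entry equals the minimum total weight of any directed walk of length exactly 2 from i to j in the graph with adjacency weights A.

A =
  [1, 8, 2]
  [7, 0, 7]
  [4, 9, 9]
A^⊗2 =
  [2, 8, 3]
  [7, 0, 7]
  [5, 9, 6]

Each entry (A^⊗2)_ij equals the minimum over all length-2 walks i = v_0 → v_1 → … → v_2 = j of Σ_t A[v_t][v_{t+1}]. For example, for (i, j) = (0, 2) we minimise over 3 possible intermediate vertex sequences; the minimum is 3, attained along the walk 0 → 0 → 2.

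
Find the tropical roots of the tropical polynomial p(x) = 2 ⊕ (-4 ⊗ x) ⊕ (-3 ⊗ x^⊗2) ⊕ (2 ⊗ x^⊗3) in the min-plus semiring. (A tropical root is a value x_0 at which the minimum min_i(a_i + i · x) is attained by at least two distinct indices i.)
Roots: {-5, -1, 6}

Each tropical root is a break point of the lower envelope of the lines y = a_i + i · x (there are 4 lines, with slopes 0, 1, ..., 3). Only the lines that attain the minimum somewhere contribute to roots; other lines are dominated. Here the surviving (envelope) indices are i = 3, i = 2, i = 1, i = 0.
Intersections between consecutive envelope lines give the roots: for adjacent envelope indices i < j the intersection is x = (a_i − a_j) / (j − i). Reading off the sorted break points: {-5, -1, 6}.
Verification: at each break x_0, at least two indices attain the minimum of min_i(a_i + i · x_0).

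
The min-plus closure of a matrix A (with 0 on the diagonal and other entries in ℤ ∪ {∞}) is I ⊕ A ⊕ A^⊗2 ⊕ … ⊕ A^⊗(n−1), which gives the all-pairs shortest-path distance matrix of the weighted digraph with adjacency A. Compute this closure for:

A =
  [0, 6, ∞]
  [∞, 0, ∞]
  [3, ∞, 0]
Closure =
  [0, 6, ∞]
  [∞, 0, ∞]
  [3, 9, 0]

This is the Floyd-Warshall all-pairs shortest-path computation. For each intermediate vertex k = 0, 1, …, 2, update dist[i][j] ← min(dist[i][j], dist[i][k] + dist[k][j]). The final matrix gives, for each (i, j), the minimum total weight of any directed path from i to j (possibly empty when i = j).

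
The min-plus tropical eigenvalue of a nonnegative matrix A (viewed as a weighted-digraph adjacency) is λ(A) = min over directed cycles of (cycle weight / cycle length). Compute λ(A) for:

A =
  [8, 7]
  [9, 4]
λ(A) = 4

Enumerate directed cycles and compute their means (weight / length). Sample:
  cycle 0 → 0: weight = 8, length = 1, mean = 8/1 ≈ 8.000
  cycle 1 → 1: weight = 4, length = 1, mean = 4/1 ≈ 4.000
  cycle 0 → 1 → 0: weight = 16, length = 2, mean = 16/2 ≈ 8.000
  cycle 1 → 0 → 1: weight = 16, length = 2, mean = 16/2 ≈ 8.000
Minimum mean = 4.000, attained e.g. along the cycle 1 → 1 with weight 4 and length 1. So λ(A) = 4/1 = 4.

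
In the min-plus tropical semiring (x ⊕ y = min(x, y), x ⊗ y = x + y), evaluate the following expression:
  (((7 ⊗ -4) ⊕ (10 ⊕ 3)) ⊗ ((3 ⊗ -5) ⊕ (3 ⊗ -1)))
(((7 ⊗ -4) ⊕ (10 ⊕ 3)) ⊗ ((3 ⊗ -5) ⊕ (3 ⊗ -1))) = 1

Expand innermost to outermost. Recall ⊕ takes the minimum of its arguments and ⊗ takes their sum. Working out the expression (((7 ⊗ -4) ⊕ (10 ⊕ 3)) ⊗ ((3 ⊗ -5) ⊕ (3 ⊗ -1))) gives 1.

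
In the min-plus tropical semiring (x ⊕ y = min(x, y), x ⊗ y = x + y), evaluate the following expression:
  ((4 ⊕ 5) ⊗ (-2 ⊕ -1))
((4 ⊕ 5) ⊗ (-2 ⊕ -1)) = 2

Expand innermost to outermost. Recall ⊕ takes the minimum of its arguments and ⊗ takes their sum. Working out the expression ((4 ⊕ 5) ⊗ (-2 ⊕ -1)) gives 2.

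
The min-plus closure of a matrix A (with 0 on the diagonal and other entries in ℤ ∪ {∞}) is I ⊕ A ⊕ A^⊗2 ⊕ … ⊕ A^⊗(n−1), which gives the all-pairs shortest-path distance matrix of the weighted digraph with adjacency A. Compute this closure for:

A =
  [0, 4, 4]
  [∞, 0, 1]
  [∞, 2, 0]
Closure =
  [0, 4, 4]
  [∞, 0, 1]
  [∞, 2, 0]

This is the Floyd-Warshall all-pairs shortest-path computation. For each intermediate vertex k = 0, 1, …, 2, update dist[i][j] ← min(dist[i][j], dist[i][k] + dist[k][j]). The final matrix gives, for each (i, j), the minimum total weight of any directed path from i to j (possibly empty when i = j).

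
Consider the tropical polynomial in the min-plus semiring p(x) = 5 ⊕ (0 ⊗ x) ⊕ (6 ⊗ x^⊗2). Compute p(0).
p(0) = 0

A tropical monomial a ⊗ x^⊗i evaluates to a + i · x. Evaluating each term at x = 0:
  Term 0 contributes 5 + 0 · 0 = 5
  Term 1 contributes 0 + 1 · 0 = 0
  Term 2 contributes 6 + 2 · 0 = 6
p(0) = ⊕ of these = min[5, 0, 6] = 0.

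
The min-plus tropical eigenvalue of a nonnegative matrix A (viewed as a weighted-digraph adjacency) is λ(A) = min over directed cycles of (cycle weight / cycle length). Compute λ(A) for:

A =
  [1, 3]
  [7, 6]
λ(A) = 1

Enumerate directed cycles and compute their means (weight / length). Sample:
  cycle 0 → 0: weight = 1, length = 1, mean = 1/1 ≈ 1.000
  cycle 1 → 1: weight = 6, length = 1, mean = 6/1 ≈ 6.000
  cycle 0 → 1 → 0: weight = 10, length = 2, mean = 10/2 ≈ 5.000
  cycle 1 → 0 → 1: weight = 10, length = 2, mean = 10/2 ≈ 5.000
Minimum mean = 1.000, attained e.g. along the cycle 0 → 0 with weight 1 and length 1. So λ(A) = 1/1 = 1.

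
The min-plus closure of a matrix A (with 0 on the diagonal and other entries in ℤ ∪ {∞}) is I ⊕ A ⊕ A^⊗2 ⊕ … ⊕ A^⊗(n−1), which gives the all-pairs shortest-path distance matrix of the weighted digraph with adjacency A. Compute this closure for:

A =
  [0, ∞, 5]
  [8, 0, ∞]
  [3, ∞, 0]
Closure =
  [0, ∞, 5]
  [8, 0, 13]
  [3, ∞, 0]

This is the Floyd-Warshall all-pairs shortest-path computation. For each intermediate vertex k = 0, 1, …, 2, update dist[i][j] ← min(dist[i][j], dist[i][k] + dist[k][j]). The final matrix gives, for each (i, j), the minimum total weight of any directed path from i to j (possibly empty when i = j).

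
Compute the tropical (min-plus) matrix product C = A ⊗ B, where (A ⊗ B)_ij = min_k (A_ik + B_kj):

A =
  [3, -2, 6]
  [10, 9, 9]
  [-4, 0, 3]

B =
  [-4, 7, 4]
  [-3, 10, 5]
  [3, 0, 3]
A ⊗ B =
  [-5, 6, 3]
  [6, 9, 12]
  [-8, 3, 0]

Apply the min-plus product entry-by-entry:
  C[0][0] = min over k of (A[0][0] + B[0][0] = 3 + -4 = -1, A[0][1] + B[1][0] = -2 + -3 = -5, A[0][2] + B[2][0] = 6 + 3 = 9) = -5 (attained at k = 1)
  C[0][1] = min over k of (A[0][0] + B[0][1] = 3 + 7 = 10, A[0][1] + B[1][1] = -2 + 10 = 8, A[0][2] + B[2][1] = 6 + 0 = 6) = 6 (attained at k = 2)
  C[0][2] = min over k of (A[0][0] + B[0][2] = 3 + 4 = 7, A[0][1] + B[1][2] = -2 + 5 = 3, A[0][2] + B[2][2] = 6 + 3 = 9) = 3 (attained at k = 1)
  C[1][0] = min over k of (A[1][0] + B[0][0] = 10 + -4 = 6, A[1][1] + B[1][0] = 9 + -3 = 6, A[1][2] + B[2][0] = 9 + 3 = 12) = 6 (attained at k = 0)
  C[1][1] = min over k of (A[1][0] + B[0][1] = 10 + 7 = 17, A[1][1] + B[1][1] = 9 + 10 = 19, A[1][2] + B[2][1] = 9 + 0 = 9) = 9 (attained at k = 2)
  C[1][2] = min over k of (A[1][0] + B[0][2] = 10 + 4 = 14, A[1][1] + B[1][2] = 9 + 5 = 14, A[1][2] + B[2][2] = 9 + 3 = 12) = 12 (attained at k = 2)
  C[2][0] = min over k of (A[2][0] + B[0][0] = -4 + -4 = -8, A[2][1] + B[1][0] = 0 + -3 = -3, A[2][2] + B[2][0] = 3 + 3 = 6) = -8 (attained at k = 0)
  C[2][1] = min over k of (A[2][0] + B[0][1] = -4 + 7 = 3, A[2][1] + B[1][1] = 0 + 10 = 10, A[2][2] + B[2][1] = 3 + 0 = 3) = 3 (attained at k = 0)
  C[2][2] = min over k of (A[2][0] + B[0][2] = -4 + 4 = 0, A[2][1] + B[1][2] = 0 + 5 = 5, A[2][2] + B[2][2] = 3 + 3 = 6) = 0 (attained at k = 0)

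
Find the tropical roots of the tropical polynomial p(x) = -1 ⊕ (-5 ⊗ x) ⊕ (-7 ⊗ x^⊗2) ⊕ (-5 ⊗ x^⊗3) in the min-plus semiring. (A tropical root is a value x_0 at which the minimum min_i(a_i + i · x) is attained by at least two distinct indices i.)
Roots: {-2, 2, 4}

Each tropical root is a break point of the lower envelope of the lines y = a_i + i · x (there are 4 lines, with slopes 0, 1, ..., 3). Only the lines that attain the minimum somewhere contribute to roots; other lines are dominated. Here the surviving (envelope) indices are i = 3, i = 2, i = 1, i = 0.
Intersections between consecutive envelope lines give the roots: for adjacent envelope indices i < j the intersection is x = (a_i − a_j) / (j − i). Reading off the sorted break points: {-2, 2, 4}.
Verification: at each break x_0, at least two indices attain the minimum of min_i(a_i + i · x_0).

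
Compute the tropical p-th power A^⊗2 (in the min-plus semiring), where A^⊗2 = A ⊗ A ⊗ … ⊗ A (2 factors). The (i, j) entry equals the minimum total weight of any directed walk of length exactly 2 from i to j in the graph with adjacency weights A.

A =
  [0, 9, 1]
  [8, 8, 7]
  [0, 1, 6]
A^⊗2 =
  [0, 2, 1]
  [7, 8, 9]
  [0, 7, 1]

Each entry (A^⊗2)_ij equals the minimum over all length-2 walks i = v_0 → v_1 → … → v_2 = j of Σ_t A[v_t][v_{t+1}]. For example, for (i, j) = (0, 2) we minimise over 3 possible intermediate vertex sequences; the minimum is 1, attained along the walk 0 → 0 → 2.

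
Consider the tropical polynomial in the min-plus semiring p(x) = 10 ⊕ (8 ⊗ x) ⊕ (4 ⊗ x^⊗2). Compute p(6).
p(6) = 10

A tropical monomial a ⊗ x^⊗i evaluates to a + i · x. Evaluating each term at x = 6:
  Term 0 contributes 10 + 0 · 6 = 10
  Term 1 contributes 8 + 1 · 6 = 14
  Term 2 contributes 4 + 2 · 6 = 16
p(6) = ⊕ of these = min[10, 14, 16] = 10.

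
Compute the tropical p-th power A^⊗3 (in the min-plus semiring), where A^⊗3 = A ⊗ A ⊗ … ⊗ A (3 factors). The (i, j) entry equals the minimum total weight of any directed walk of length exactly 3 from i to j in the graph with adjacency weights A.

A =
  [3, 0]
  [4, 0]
A^⊗3 =
  [4, 0]
  [4, 0]

Each entry (A^⊗3)_ij equals the minimum over all length-3 walks i = v_0 → v_1 → … → v_3 = j of Σ_t A[v_t][v_{t+1}]. For example, for (i, j) = (0, 1) we minimise over 4 possible intermediate vertex sequences; the minimum is 0, attained along the walk 0 → 1 → 1 → 1.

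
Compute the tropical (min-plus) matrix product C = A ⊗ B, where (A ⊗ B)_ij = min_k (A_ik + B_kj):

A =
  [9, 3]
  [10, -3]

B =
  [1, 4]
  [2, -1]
A ⊗ B =
  [5, 2]
  [-1, -4]

Apply the min-plus product entry-by-entry:
  C[0][0] = min over k of (A[0][0] + B[0][0] = 9 + 1 = 10, A[0][1] + B[1][0] = 3 + 2 = 5) = 5 (attained at k = 1)
  C[0][1] = min over k of (A[0][0] + B[0][1] = 9 + 4 = 13, A[0][1] + B[1][1] = 3 + -1 = 2) = 2 (attained at k = 1)
  C[1][0] = min over k of (A[1][0] + B[0][0] = 10 + 1 = 11, A[1][1] + B[1][0] = -3 + 2 = -1) = -1 (attained at k = 1)
  C[1][1] = min over k of (A[1][0] + B[0][1] = 10 + 4 = 14, A[1][1] + B[1][1] = -3 + -1 = -4) = -4 (attained at k = 1)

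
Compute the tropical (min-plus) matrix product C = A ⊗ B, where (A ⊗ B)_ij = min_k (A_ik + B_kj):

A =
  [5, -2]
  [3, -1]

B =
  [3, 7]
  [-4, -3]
A ⊗ B =
  [-6, -5]
  [-5, -4]

Apply the min-plus product entry-by-entry:
  C[0][0] = min over k of (A[0][0] + B[0][0] = 5 + 3 = 8, A[0][1] + B[1][0] = -2 + -4 = -6) = -6 (attained at k = 1)
  C[0][1] = min over k of (A[0][0] + B[0][1] = 5 + 7 = 12, A[0][1] + B[1][1] = -2 + -3 = -5) = -5 (attained at k = 1)
  C[1][0] = min over k of (A[1][0] + B[0][0] = 3 + 3 = 6, A[1][1] + B[1][0] = -1 + -4 = -5) = -5 (attained at k = 1)
  C[1][1] = min over k of (A[1][0] + B[0][1] = 3 + 7 = 10, A[1][1] + B[1][1] = -1 + -3 = -4) = -4 (attained at k = 1)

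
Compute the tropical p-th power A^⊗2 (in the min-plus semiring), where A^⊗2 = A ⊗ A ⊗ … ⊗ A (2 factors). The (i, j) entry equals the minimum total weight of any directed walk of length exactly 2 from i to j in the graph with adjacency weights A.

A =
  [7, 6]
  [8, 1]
A^⊗2 =
  [14, 7]
  [9, 2]

Each entry (A^⊗2)_ij equals the minimum over all length-2 walks i = v_0 → v_1 → … → v_2 = j of Σ_t A[v_t][v_{t+1}]. For example, for (i, j) = (0, 1) we minimise over 2 possible intermediate vertex sequences; the minimum is 7, attained along the walk 0 → 1 → 1.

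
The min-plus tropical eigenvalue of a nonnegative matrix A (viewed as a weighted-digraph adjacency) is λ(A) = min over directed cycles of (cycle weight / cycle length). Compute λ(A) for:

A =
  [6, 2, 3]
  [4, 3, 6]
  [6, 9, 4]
λ(A) = 3

Enumerate directed cycles and compute their means (weight / length). Sample:
  cycle 0 → 0: weight = 6, length = 1, mean = 6/1 ≈ 6.000
  cycle 1 → 1: weight = 3, length = 1, mean = 3/1 ≈ 3.000
  cycle 2 → 2: weight = 4, length = 1, mean = 4/1 ≈ 4.000
  cycle 0 → 1 → 0: weight = 6, length = 2, mean = 6/2 ≈ 3.000
  cycle 0 → 2 → 0: weight = 9, length = 2, mean = 9/2 ≈ 4.500
  cycle 1 → 0 → 1: weight = 6, length = 2, mean = 6/2 ≈ 3.000
Minimum mean = 3.000, attained e.g. along the cycle 1 → 1 with weight 3 and length 1. So λ(A) = 3/1 = 3.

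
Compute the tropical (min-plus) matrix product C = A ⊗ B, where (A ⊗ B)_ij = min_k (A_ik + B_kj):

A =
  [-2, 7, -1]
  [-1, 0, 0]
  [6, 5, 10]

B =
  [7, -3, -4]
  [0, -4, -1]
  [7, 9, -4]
A ⊗ B =
  [5, -5, -6]
  [0, -4, -5]
  [5, 1, 2]

Apply the min-plus product entry-by-entry:
  C[0][0] = min over k of (A[0][0] + B[0][0] = -2 + 7 = 5, A[0][1] + B[1][0] = 7 + 0 = 7, A[0][2] + B[2][0] = -1 + 7 = 6) = 5 (attained at k = 0)
  C[0][1] = min over k of (A[0][0] + B[0][1] = -2 + -3 = -5, A[0][1] + B[1][1] = 7 + -4 = 3, A[0][2] + B[2][1] = -1 + 9 = 8) = -5 (attained at k = 0)
  C[0][2] = min over k of (A[0][0] + B[0][2] = -2 + -4 = -6, A[0][1] + B[1][2] = 7 + -1 = 6, A[0][2] + B[2][2] = -1 + -4 = -5) = -6 (attained at k = 0)
  C[1][0] = min over k of (A[1][0] + B[0][0] = -1 + 7 = 6, A[1][1] + B[1][0] = 0 + 0 = 0, A[1][2] + B[2][0] = 0 + 7 = 7) = 0 (attained at k = 1)
  C[1][1] = min over k of (A[1][0] + B[0][1] = -1 + -3 = -4, A[1][1] + B[1][1] = 0 + -4 = -4, A[1][2] + B[2][1] = 0 + 9 = 9) = -4 (attained at k = 0)
  C[1][2] = min over k of (A[1][0] + B[0][2] = -1 + -4 = -5, A[1][1] + B[1][2] = 0 + -1 = -1, A[1][2] + B[2][2] = 0 + -4 = -4) = -5 (attained at k = 0)
  C[2][0] = min over k of (A[2][0] + B[0][0] = 6 + 7 = 13, A[2][1] + B[1][0] = 5 + 0 = 5, A[2][2] + B[2][0] = 10 + 7 = 17) = 5 (attained at k = 1)
  C[2][1] = min over k of (A[2][0] + B[0][1] = 6 + -3 = 3, A[2][1] + B[1][1] = 5 + -4 = 1, A[2][2] + B[2][1] = 10 + 9 = 19) = 1 (attained at k = 1)
  C[2][2] = min over k of (A[2][0] + B[0][2] = 6 + -4 = 2, A[2][1] + B[1][2] = 5 + -1 = 4, A[2][2] + B[2][2] = 10 + -4 = 6) = 2 (attained at k = 0)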